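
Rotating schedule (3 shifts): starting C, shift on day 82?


Shifts: A, B, C
Start: C (index 2)
Day 82: (2 + 82 - 1) mod 3
= 83 mod 3
= 2
Index 2 → shift C

Shift C


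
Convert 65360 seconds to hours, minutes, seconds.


Hours: 65360 ÷ 3600 = 18 remainder 560
Minutes: 560 ÷ 60 = 9 remainder 20
Seconds: 20

18h 9m 20s


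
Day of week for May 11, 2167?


Monday

Zeller's congruence:
q=11, m=5, k=67, j=21
h = (11 + ⌊13×6/5⌋ + 67 + ⌊67/4⌋ + ⌊21/4⌋ - 2×21) mod 7
= (11 + 15 + 67 + 16 + 5 - 42) mod 7
= 72 mod 7 = 2
h=2 → Monday


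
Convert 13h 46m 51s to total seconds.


49611 seconds

Hours: 13 × 3600 = 46800
Minutes: 46 × 60 = 2760
Seconds: 51
Total = 46800 + 2760 + 51 = 49611


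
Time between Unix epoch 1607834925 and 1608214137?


Difference = 1608214137 - 1607834925 = 379212 seconds
In hours: 379212 / 3600 ≈ 105.3
In days: 379212 / 86400 ≈ 4.39

379212 seconds (105.3 hours / 4.39 days)


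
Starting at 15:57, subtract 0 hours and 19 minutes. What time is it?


15:38

Start: 957 minutes from midnight
Subtract: 19 minutes
Remaining: 957 - 19 = 938
Hours: 15, Minutes: 38


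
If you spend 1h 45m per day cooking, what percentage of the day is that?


7.3%

Time: 105 minutes
Day: 1440 minutes
Percentage = (105/1440) × 100 ≈ 7.3%


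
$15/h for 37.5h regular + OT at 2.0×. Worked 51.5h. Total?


Regular: 37.5h × $15 = $562.50
Overtime: 51.5 - 37.5 = 14.0h
OT pay: 14.0h × $15 × 2.0 = $420.00
Total = $562.50 + $420.00 = $982.50

$982.50


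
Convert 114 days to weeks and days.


16 weeks 2 days

Weeks: 114 ÷ 7 = 16 remainder 2


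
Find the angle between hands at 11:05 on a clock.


57.5°

Hour hand = 11×30 + 5×0.5 = 332.5°
Minute hand = 5×6 = 30°
Difference = |332.5 - 30| = 302.5°
Since > 180°: 360 - 302.5 = 57.5°


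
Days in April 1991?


30 days

Month: April (month 4)
April has 30 days


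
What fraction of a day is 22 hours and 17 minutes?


0.9285 (92.85%)

Total minutes: 22×60 + 17 = 1337
Day = 24×60 = 1440 minutes
Fraction = 1337/1440 ≈ 0.9285
As a percentage: 1337/1440 × 100 ≈ 92.85%


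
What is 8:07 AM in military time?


08:07

Input: 8:07 AM
AM hour stays: 8


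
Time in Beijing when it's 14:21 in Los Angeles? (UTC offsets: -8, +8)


06:21 (next day)

Time difference = UTC+8 - UTC-8 = +16 hours
New hour = (14 + 16) mod 24
= 30 mod 24 = 6
Minutes unchanged → 06:21; 30 ≥ 24 → next day


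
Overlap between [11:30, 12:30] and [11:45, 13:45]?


Meeting A: 690-750 (in minutes from midnight)
Meeting B: 705-825
Overlap start = max(690, 705) = 705
Overlap end = min(750, 825) = 750
Overlap = max(0, 750 - 705) = 45 min

45 minutes


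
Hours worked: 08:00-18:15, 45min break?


9h 30m (570 minutes)

Total time = (18×60+15) - (8×60+0)
= 1095 - 480 = 615 min
Minus break: 615 - 45 = 570 min
= 9h 30m


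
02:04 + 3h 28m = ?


Start: 124 minutes from midnight
Add: 208 minutes
Total: 332 minutes
Hours: 332 ÷ 60 = 5 remainder 32

05:32


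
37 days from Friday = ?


Start: Friday (index 4)
(4 + 37) mod 7
= 41 mod 7
= 6
Index 6 → Sunday

Sunday


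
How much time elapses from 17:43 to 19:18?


1h 35m

End time in minutes: 19×60 + 18 = 1158
Start time in minutes: 17×60 + 43 = 1063
Difference = 1158 - 1063 = 95 minutes
= 1 hours 35 minutes


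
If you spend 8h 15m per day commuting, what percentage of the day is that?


34.4%

Time: 495 minutes
Day: 1440 minutes
Percentage = (495/1440) × 100 ≈ 34.4%


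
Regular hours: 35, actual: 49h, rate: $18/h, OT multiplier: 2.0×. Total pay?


Regular: 35h × $18 = $630.00
Overtime: 49 - 35 = 14h
OT pay: 14h × $18 × 2.0 = $504.00
Total = $630.00 + $504.00 = $1134.00

$1134.00


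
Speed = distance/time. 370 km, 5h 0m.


Distance: 370 km
Time: 5 hours
Speed = 370 / 5 = 74.0 km/h

74.0 km/h


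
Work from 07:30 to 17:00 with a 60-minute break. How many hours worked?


Total time = (17×60+0) - (7×60+30)
= 1020 - 450 = 570 min
Minus break: 570 - 60 = 510 min
= 8h 30m

8h 30m (510 minutes)


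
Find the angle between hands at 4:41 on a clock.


Hour hand = 4×30 + 41×0.5 = 140.5°
Minute hand = 41×6 = 246°
Difference = |140.5 - 246| = 105.5°

105.5°


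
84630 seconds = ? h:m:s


Hours: 84630 ÷ 3600 = 23 remainder 1830
Minutes: 1830 ÷ 60 = 30 remainder 30
Seconds: 30

23h 30m 30s


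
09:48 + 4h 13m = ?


Start: 588 minutes from midnight
Add: 253 minutes
Total: 841 minutes
Hours: 841 ÷ 60 = 14 remainder 1

14:01


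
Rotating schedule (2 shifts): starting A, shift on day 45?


Shift A

Shifts: A, B
Start: A (index 0)
Day 45: (0 + 45 - 1) mod 2
= 44 mod 2
= 0
Index 0 → shift A


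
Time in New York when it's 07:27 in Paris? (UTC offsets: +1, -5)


01:27

Time difference = UTC-5 - UTC+1 = -6 hours
New hour = (7 -6) mod 24
= 1 mod 24 = 1
Minutes unchanged → 01:27


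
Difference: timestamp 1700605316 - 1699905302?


700014 seconds (194.4 hours / 8.10 days)

Difference = 1700605316 - 1699905302 = 700014 seconds
In hours: 700014 / 3600 ≈ 194.4
In days: 700014 / 86400 ≈ 8.10


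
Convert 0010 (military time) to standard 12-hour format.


12:10 AM

Hour: 0
0 → 12 AM (midnight)


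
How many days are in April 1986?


Month: April (month 4)
April has 30 days

30 days


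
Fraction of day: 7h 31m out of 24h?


Total minutes: 7×60 + 31 = 451
Day = 24×60 = 1440 minutes
Fraction = 451/1440 ≈ 0.3132
As a percentage: 451/1440 × 100 ≈ 31.32%

0.3132 (31.32%)


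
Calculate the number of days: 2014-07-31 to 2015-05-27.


From July 31, 2014 to May 27, 2015
Rest of July 2014: 31 - 31 = 0
Full months: August 31, September 30, October 31, November 30, December 31, January 31, February 2015 28, March 31, April 30
Days into May 2015: 27
Total = 0 + 31 + 30 + 31 + 30 + 31 + 31 + 28 + 31 + 30 + 27 = 300 days

300 days


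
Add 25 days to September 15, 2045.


October 10, 2045

Start: September 15, 2045
Add 25 days
September 15 → October 1: 30 - 15 + 1 = 16 days (25 - 16 = 9 left)
October 1 + 9 = October 10, 2045


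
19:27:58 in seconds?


70078 seconds

Hours: 19 × 3600 = 68400
Minutes: 27 × 60 = 1620
Seconds: 58
Total = 68400 + 1620 + 58 = 70078


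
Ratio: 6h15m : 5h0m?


5:4 (1.25)

Duration 1: 375 minutes
Duration 2: 300 minutes
Ratio = 375:300
GCD = 75
Simplified = 5:4
As a decimal: 5/4 = 1.25


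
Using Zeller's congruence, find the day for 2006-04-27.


Thursday

Zeller's congruence:
q=27, m=4, k=6, j=20
h = (27 + ⌊13×5/5⌋ + 6 + ⌊6/4⌋ + ⌊20/4⌋ - 2×20) mod 7
= (27 + 13 + 6 + 1 + 5 - 40) mod 7
= 12 mod 7 = 5
h=5 → Thursday


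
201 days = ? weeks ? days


28 weeks 5 days

Weeks: 201 ÷ 7 = 28 remainder 5


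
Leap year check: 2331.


Rules: divisible by 4 AND (not by 100 OR by 400)
2331 ÷ 4 = 582 remainder 3 → not divisible by 4
Not divisible by 4 → not a leap year

No


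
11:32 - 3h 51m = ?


Start: 692 minutes from midnight
Subtract: 231 minutes
Remaining: 692 - 231 = 461
Hours: 7, Minutes: 41

07:41


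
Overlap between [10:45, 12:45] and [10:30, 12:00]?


Meeting A: 645-765 (in minutes from midnight)
Meeting B: 630-720
Overlap start = max(645, 630) = 645
Overlap end = min(765, 720) = 720
Overlap = max(0, 720 - 645) = 75 min

75 minutes


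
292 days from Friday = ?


Start: Friday (index 4)
(4 + 292) mod 7
= 296 mod 7
= 2
Index 2 → Wednesday

Wednesday


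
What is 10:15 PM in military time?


22:15

Input: 10:15 PM
PM: 10 + 12 = 22


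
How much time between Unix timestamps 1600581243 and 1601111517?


530274 seconds (147.3 hours / 6.14 days)

Difference = 1601111517 - 1600581243 = 530274 seconds
In hours: 530274 / 3600 ≈ 147.3
In days: 530274 / 86400 ≈ 6.14


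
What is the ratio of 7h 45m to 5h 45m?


31:23 (1.35)

Duration 1: 465 minutes
Duration 2: 345 minutes
Ratio = 465:345
GCD = 15
Simplified = 31:23
As a decimal: 31/23 ≈ 1.35


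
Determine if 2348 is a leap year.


Yes

Rules: divisible by 4 AND (not by 100 OR by 400)
2348 ÷ 4 = 587 exactly → divisible by 4
2348 ÷ 100 = 23 remainder 48 → not divisible by 100
Divisible by 4 but not by 100 → leap year


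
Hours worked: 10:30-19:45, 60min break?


8h 15m (495 minutes)

Total time = (19×60+45) - (10×60+30)
= 1185 - 630 = 555 min
Minus break: 555 - 60 = 495 min
= 8h 15m


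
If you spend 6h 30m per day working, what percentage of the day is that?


27.1%

Time: 390 minutes
Day: 1440 minutes
Percentage = (390/1440) × 100 ≈ 27.1%


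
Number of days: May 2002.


Month: May (month 5)
May has 31 days

31 days


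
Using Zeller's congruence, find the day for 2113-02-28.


Tuesday

Zeller's congruence:
q=28, m=14, k=12, j=21
h = (28 + ⌊13×15/5⌋ + 12 + ⌊12/4⌋ + ⌊21/4⌋ - 2×21) mod 7
= (28 + 39 + 12 + 3 + 5 - 42) mod 7
= 45 mod 7 = 3
h=3 → Tuesday


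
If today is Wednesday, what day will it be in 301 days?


Wednesday

Start: Wednesday (index 2)
(2 + 301) mod 7
= 303 mod 7
= 2
Index 2 → Wednesday


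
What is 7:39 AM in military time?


Input: 7:39 AM
AM hour stays: 7

07:39


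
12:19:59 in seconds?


44399 seconds

Hours: 12 × 3600 = 43200
Minutes: 19 × 60 = 1140
Seconds: 59
Total = 43200 + 1140 + 59 = 44399


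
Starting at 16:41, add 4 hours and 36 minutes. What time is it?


21:17

Start: 1001 minutes from midnight
Add: 276 minutes
Total: 1277 minutes
Hours: 1277 ÷ 60 = 21 remainder 17


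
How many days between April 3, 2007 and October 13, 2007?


From April 3, 2007 to October 13, 2007
Rest of April 2007: 30 - 3 = 27
Full months: May 31, June 30, July 31, August 31, September 30
Days into October 2007: 13
Total = 27 + 31 + 30 + 31 + 31 + 30 + 13 = 193 days

193 days


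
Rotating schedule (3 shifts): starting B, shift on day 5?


Shifts: A, B, C
Start: B (index 1)
Day 5: (1 + 5 - 1) mod 3
= 5 mod 3
= 2
Index 2 → shift C

Shift C


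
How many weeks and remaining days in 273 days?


39 weeks 0 days

Weeks: 273 ÷ 7 = 39 remainder 0


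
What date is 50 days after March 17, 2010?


May 6, 2010

Start: March 17, 2010
Add 50 days
March 17 → April 1: 31 - 17 + 1 = 15 days (50 - 15 = 35 left)
April 1 → May 1: 30 - 1 + 1 = 30 days (35 - 30 = 5 left)
May 1 + 5 = May 6, 2010


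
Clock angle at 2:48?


Hour hand = 2×30 + 48×0.5 = 84.0°
Minute hand = 48×6 = 288°
Difference = |84.0 - 288| = 204.0°
Since > 180°: 360 - 204.0 = 156.0°

156.0°


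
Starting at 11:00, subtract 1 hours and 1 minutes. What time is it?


09:59

Start: 660 minutes from midnight
Subtract: 61 minutes
Remaining: 660 - 61 = 599
Hours: 9, Minutes: 59


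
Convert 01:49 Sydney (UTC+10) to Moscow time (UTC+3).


Time difference = UTC+3 - UTC+10 = -7 hours
New hour = (1 -7) mod 24
= -6 mod 24 = 18
Minutes unchanged → 18:49; -6 < 0 → previous day

18:49 (previous day)


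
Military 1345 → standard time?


Hour: 13
13 - 12 = 1 → PM

1:45 PM


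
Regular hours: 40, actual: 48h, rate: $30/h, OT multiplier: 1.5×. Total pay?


Regular: 40h × $30 = $1200.00
Overtime: 48 - 40 = 8h
OT pay: 8h × $30 × 1.5 = $360.00
Total = $1200.00 + $360.00 = $1560.00

$1560.00


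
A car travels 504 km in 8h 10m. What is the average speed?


Distance: 504 km
Time: 8h 10m = 490 min = 490/60 = 49/6 hours
Speed = 504 ÷ (49/6) = 504 × 6 / 49 = 3024/49 ≈ 61.7 km/h

61.7 km/h


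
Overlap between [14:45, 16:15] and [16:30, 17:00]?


0 minutes

Meeting A: 885-975 (in minutes from midnight)
Meeting B: 990-1020
Overlap start = max(885, 990) = 990
Overlap end = min(975, 1020) = 975
Overlap = max(0, 975 - 990) = 0 min


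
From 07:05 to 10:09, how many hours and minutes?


3h 4m

End time in minutes: 10×60 + 9 = 609
Start time in minutes: 7×60 + 5 = 425
Difference = 609 - 425 = 184 minutes
= 3 hours 4 minutes


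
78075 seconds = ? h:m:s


21h 41m 15s

Hours: 78075 ÷ 3600 = 21 remainder 2475
Minutes: 2475 ÷ 60 = 41 remainder 15
Seconds: 15


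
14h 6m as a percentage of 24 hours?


Total minutes: 14×60 + 6 = 846
Day = 24×60 = 1440 minutes
Fraction = 846/1440 = 0.5875
As a percentage: 846/1440 × 100 = 58.75%

0.5875 (58.75%)


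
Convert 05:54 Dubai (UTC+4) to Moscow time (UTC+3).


Time difference = UTC+3 - UTC+4 = -1 hours
New hour = (5 -1) mod 24
= 4 mod 24 = 4
Minutes unchanged → 04:54

04:54


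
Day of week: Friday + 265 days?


Thursday

Start: Friday (index 4)
(4 + 265) mod 7
= 269 mod 7
= 3
Index 3 → Thursday


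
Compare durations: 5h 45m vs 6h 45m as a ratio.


Duration 1: 345 minutes
Duration 2: 405 minutes
Ratio = 345:405
GCD = 15
Simplified = 23:27
As a decimal: 23/27 ≈ 0.85

23:27 (0.85)


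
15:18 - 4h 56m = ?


10:22

Start: 918 minutes from midnight
Subtract: 296 minutes
Remaining: 918 - 296 = 622
Hours: 10, Minutes: 22


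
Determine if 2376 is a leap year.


Yes

Rules: divisible by 4 AND (not by 100 OR by 400)
2376 ÷ 4 = 594 exactly → divisible by 4
2376 ÷ 100 = 23 remainder 76 → not divisible by 100
Divisible by 4 but not by 100 → leap year


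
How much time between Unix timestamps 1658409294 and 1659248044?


838750 seconds (233.0 hours / 9.71 days)

Difference = 1659248044 - 1658409294 = 838750 seconds
In hours: 838750 / 3600 ≈ 233.0
In days: 838750 / 86400 ≈ 9.71


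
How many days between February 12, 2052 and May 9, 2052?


87 days

From February 12, 2052 to May 9, 2052
Rest of February 2052: 29 - 12 = 17
Full months: March 31, April 30
Days into May 2052: 9
Total = 17 + 31 + 30 + 9 = 87 days


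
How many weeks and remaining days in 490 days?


Weeks: 490 ÷ 7 = 70 remainder 0

70 weeks 0 days


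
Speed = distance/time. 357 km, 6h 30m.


Distance: 357 km
Time: 6h 30m = 390 min = 390/60 = 13/2 hours
Speed = 357 ÷ (13/2) = 357 × 2 / 13 = 714/13 ≈ 54.9 km/h

54.9 km/h


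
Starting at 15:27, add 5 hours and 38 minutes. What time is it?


Start: 927 minutes from midnight
Add: 338 minutes
Total: 1265 minutes
Hours: 1265 ÷ 60 = 21 remainder 5

21:05


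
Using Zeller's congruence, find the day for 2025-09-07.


Zeller's congruence:
q=7, m=9, k=25, j=20
h = (7 + ⌊13×10/5⌋ + 25 + ⌊25/4⌋ + ⌊20/4⌋ - 2×20) mod 7
= (7 + 26 + 25 + 6 + 5 - 40) mod 7
= 29 mod 7 = 1
h=1 → Sunday

Sunday


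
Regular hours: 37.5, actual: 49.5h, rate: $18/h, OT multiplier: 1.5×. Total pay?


$999.00

Regular: 37.5h × $18 = $675.00
Overtime: 49.5 - 37.5 = 12.0h
OT pay: 12.0h × $18 × 1.5 = $324.00
Total = $675.00 + $324.00 = $999.00


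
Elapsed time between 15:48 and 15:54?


End time in minutes: 15×60 + 54 = 954
Start time in minutes: 15×60 + 48 = 948
Difference = 954 - 948 = 6 minutes
= 0 hours 6 minutes

0h 6m


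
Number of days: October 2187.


Month: October (month 10)
October has 31 days

31 days


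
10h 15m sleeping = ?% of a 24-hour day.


42.7%

Time: 615 minutes
Day: 1440 minutes
Percentage = (615/1440) × 100 ≈ 42.7%


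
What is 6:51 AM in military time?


06:51

Input: 6:51 AM
AM hour stays: 6


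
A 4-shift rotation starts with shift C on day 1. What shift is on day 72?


Shifts: A, B, C, D
Start: C (index 2)
Day 72: (2 + 72 - 1) mod 4
= 73 mod 4
= 1
Index 1 → shift B

Shift B


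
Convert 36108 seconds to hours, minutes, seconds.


Hours: 36108 ÷ 3600 = 10 remainder 108
Minutes: 108 ÷ 60 = 1 remainder 48
Seconds: 48

10h 1m 48s


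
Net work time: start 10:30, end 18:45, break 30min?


7h 45m (465 minutes)

Total time = (18×60+45) - (10×60+30)
= 1125 - 630 = 495 min
Minus break: 495 - 30 = 465 min
= 7h 45m


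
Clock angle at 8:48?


24.0°

Hour hand = 8×30 + 48×0.5 = 264.0°
Minute hand = 48×6 = 288°
Difference = |264.0 - 288| = 24.0°


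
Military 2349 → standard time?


Hour: 23
23 - 12 = 11 → PM

11:49 PM


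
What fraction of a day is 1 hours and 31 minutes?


0.0632 (6.32%)

Total minutes: 1×60 + 31 = 91
Day = 24×60 = 1440 minutes
Fraction = 91/1440 ≈ 0.0632
As a percentage: 91/1440 × 100 ≈ 6.32%


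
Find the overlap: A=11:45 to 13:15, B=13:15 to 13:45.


Meeting A: 705-795 (in minutes from midnight)
Meeting B: 795-825
Overlap start = max(705, 795) = 795
Overlap end = min(795, 825) = 795
Overlap = max(0, 795 - 795) = 0 min

0 minutes


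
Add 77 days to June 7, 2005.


Start: June 7, 2005
Add 77 days
June 7 → July 1: 30 - 7 + 1 = 24 days (77 - 24 = 53 left)
July 1 → August 1: 31 - 1 + 1 = 31 days (53 - 31 = 22 left)
August 1 + 22 = August 23, 2005

August 23, 2005


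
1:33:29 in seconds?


5609 seconds

Hours: 1 × 3600 = 3600
Minutes: 33 × 60 = 1980
Seconds: 29
Total = 3600 + 1980 + 29 = 5609


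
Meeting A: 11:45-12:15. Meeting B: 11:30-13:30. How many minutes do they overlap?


30 minutes

Meeting A: 705-735 (in minutes from midnight)
Meeting B: 690-810
Overlap start = max(705, 690) = 705
Overlap end = min(735, 810) = 735
Overlap = max(0, 735 - 705) = 30 min


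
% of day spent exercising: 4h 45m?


19.8%

Time: 285 minutes
Day: 1440 minutes
Percentage = (285/1440) × 100 ≈ 19.8%


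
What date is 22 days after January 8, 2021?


January 30, 2021

Start: January 8, 2021
Add 22 days
January 8 + 22 = January 30, 2021


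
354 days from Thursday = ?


Start: Thursday (index 3)
(3 + 354) mod 7
= 357 mod 7
= 0
Index 0 → Monday

Monday


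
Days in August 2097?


31 days

Month: August (month 8)
August has 31 days


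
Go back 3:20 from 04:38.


01:18

Start: 278 minutes from midnight
Subtract: 200 minutes
Remaining: 278 - 200 = 78
Hours: 1, Minutes: 18


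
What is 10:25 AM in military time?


10:25

Input: 10:25 AM
AM hour stays: 10


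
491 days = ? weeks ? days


70 weeks 1 days

Weeks: 491 ÷ 7 = 70 remainder 1


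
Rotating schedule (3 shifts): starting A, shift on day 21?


Shift C

Shifts: A, B, C
Start: A (index 0)
Day 21: (0 + 21 - 1) mod 3
= 20 mod 3
= 2
Index 2 → shift C


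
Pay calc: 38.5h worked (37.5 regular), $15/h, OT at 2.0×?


Regular: 37.5h × $15 = $562.50
Overtime: 38.5 - 37.5 = 1.0h
OT pay: 1.0h × $15 × 2.0 = $30.00
Total = $562.50 + $30.00 = $592.50

$592.50


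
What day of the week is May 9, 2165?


Thursday

Zeller's congruence:
q=9, m=5, k=65, j=21
h = (9 + ⌊13×6/5⌋ + 65 + ⌊65/4⌋ + ⌊21/4⌋ - 2×21) mod 7
= (9 + 15 + 65 + 16 + 5 - 42) mod 7
= 68 mod 7 = 5
h=5 → Thursday


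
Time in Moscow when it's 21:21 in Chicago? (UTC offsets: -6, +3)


Time difference = UTC+3 - UTC-6 = +9 hours
New hour = (21 + 9) mod 24
= 30 mod 24 = 6
Minutes unchanged → 06:21; 30 ≥ 24 → next day

06:21 (next day)


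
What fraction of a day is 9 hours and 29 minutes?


Total minutes: 9×60 + 29 = 569
Day = 24×60 = 1440 minutes
Fraction = 569/1440 ≈ 0.3951
As a percentage: 569/1440 × 100 ≈ 39.51%

0.3951 (39.51%)


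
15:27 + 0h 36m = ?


16:03

Start: 927 minutes from midnight
Add: 36 minutes
Total: 963 minutes
Hours: 963 ÷ 60 = 16 remainder 3


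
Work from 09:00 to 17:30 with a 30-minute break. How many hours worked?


8h 0m (480 minutes)

Total time = (17×60+30) - (9×60+0)
= 1050 - 540 = 510 min
Minus break: 510 - 30 = 480 min
= 8h 0m


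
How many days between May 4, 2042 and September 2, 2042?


121 days

From May 4, 2042 to September 2, 2042
Rest of May 2042: 31 - 4 = 27
Full months: June 30, July 31, August 31
Days into September 2042: 2
Total = 27 + 30 + 31 + 31 + 2 = 121 days


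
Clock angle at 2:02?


Hour hand = 2×30 + 2×0.5 = 61.0°
Minute hand = 2×6 = 12°
Difference = |61.0 - 12| = 49.0°

49.0°


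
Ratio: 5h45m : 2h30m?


23:10 (2.30)

Duration 1: 345 minutes
Duration 2: 150 minutes
Ratio = 345:150
GCD = 15
Simplified = 23:10
As a decimal: 23/10 = 2.30


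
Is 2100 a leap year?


No

Rules: divisible by 4 AND (not by 100 OR by 400)
2100 ÷ 4 = 525 exactly → divisible by 4
2100 ÷ 100 = 21 exactly → divisible by 100
2100 ÷ 400 = 5 remainder 100 → not divisible by 400
Divisible by 100 but not by 400 → not a leap year


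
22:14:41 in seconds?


80081 seconds

Hours: 22 × 3600 = 79200
Minutes: 14 × 60 = 840
Seconds: 41
Total = 79200 + 840 + 41 = 80081


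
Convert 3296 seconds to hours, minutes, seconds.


0h 54m 56s

Hours: 3296 ÷ 3600 = 0 remainder 3296
Minutes: 3296 ÷ 60 = 54 remainder 56
Seconds: 56


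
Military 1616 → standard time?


Hour: 16
16 - 12 = 4 → PM

4:16 PM


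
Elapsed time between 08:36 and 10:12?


End time in minutes: 10×60 + 12 = 612
Start time in minutes: 8×60 + 36 = 516
Difference = 612 - 516 = 96 minutes
= 1 hours 36 minutes

1h 36m


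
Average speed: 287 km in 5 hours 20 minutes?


Distance: 287 km
Time: 5h 20m = 320 min = 320/60 = 16/3 hours
Speed = 287 ÷ (16/3) = 287 × 3 / 16 = 861/16 ≈ 53.8 km/h

53.8 km/h


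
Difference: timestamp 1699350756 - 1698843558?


Difference = 1699350756 - 1698843558 = 507198 seconds
In hours: 507198 / 3600 ≈ 140.9
In days: 507198 / 86400 ≈ 5.87

507198 seconds (140.9 hours / 5.87 days)


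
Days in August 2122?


Month: August (month 8)
August has 31 days

31 days


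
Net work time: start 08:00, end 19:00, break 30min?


10h 30m (630 minutes)

Total time = (19×60+0) - (8×60+0)
= 1140 - 480 = 660 min
Minus break: 660 - 30 = 630 min
= 10h 30m


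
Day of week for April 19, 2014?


Zeller's congruence:
q=19, m=4, k=14, j=20
h = (19 + ⌊13×5/5⌋ + 14 + ⌊14/4⌋ + ⌊20/4⌋ - 2×20) mod 7
= (19 + 13 + 14 + 3 + 5 - 40) mod 7
= 14 mod 7 = 0
h=0 → Saturday

Saturday


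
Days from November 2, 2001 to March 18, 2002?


From November 2, 2001 to March 18, 2002
Rest of November 2001: 30 - 2 = 28
Full months: December 31, January 31, February 2002 28
Days into March 2002: 18
Total = 28 + 31 + 31 + 28 + 18 = 136 days

136 days


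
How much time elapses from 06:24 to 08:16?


1h 52m

End time in minutes: 8×60 + 16 = 496
Start time in minutes: 6×60 + 24 = 384
Difference = 496 - 384 = 112 minutes
= 1 hours 52 minutes


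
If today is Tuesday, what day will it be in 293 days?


Monday

Start: Tuesday (index 1)
(1 + 293) mod 7
= 294 mod 7
= 0
Index 0 → Monday


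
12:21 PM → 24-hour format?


Input: 12:21 PM
12 PM → 12 (noon)

12:21


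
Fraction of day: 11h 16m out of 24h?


Total minutes: 11×60 + 16 = 676
Day = 24×60 = 1440 minutes
Fraction = 676/1440 ≈ 0.4694
As a percentage: 676/1440 × 100 ≈ 46.94%

0.4694 (46.94%)


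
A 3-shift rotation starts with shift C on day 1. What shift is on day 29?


Shift A

Shifts: A, B, C
Start: C (index 2)
Day 29: (2 + 29 - 1) mod 3
= 30 mod 3
= 0
Index 0 → shift A


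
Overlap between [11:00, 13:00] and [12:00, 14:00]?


60 minutes

Meeting A: 660-780 (in minutes from midnight)
Meeting B: 720-840
Overlap start = max(660, 720) = 720
Overlap end = min(780, 840) = 780
Overlap = max(0, 780 - 720) = 60 min


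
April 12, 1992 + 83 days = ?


Start: April 12, 1992
Add 83 days
April 12 → May 1: 30 - 12 + 1 = 19 days (83 - 19 = 64 left)
May 1 → June 1: 31 - 1 + 1 = 31 days (64 - 31 = 33 left)
June 1 → July 1: 30 - 1 + 1 = 30 days (33 - 30 = 3 left)
July 1 + 3 = July 4, 1992

July 4, 1992


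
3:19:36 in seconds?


11976 seconds

Hours: 3 × 3600 = 10800
Minutes: 19 × 60 = 1140
Seconds: 36
Total = 10800 + 1140 + 36 = 11976


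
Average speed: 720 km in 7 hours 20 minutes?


Distance: 720 km
Time: 7h 20m = 440 min = 440/60 = 22/3 hours
Speed = 720 ÷ (22/3) = 720 × 3 / 22 = 2160/22 ≈ 98.2 km/h

98.2 km/h


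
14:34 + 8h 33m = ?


Start: 874 minutes from midnight
Add: 513 minutes
Total: 1387 minutes
Hours: 1387 ÷ 60 = 23 remainder 7

23:07


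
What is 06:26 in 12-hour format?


Hour: 6
6 < 12 → AM

6:26 AM


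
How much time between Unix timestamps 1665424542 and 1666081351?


656809 seconds (182.4 hours / 7.60 days)

Difference = 1666081351 - 1665424542 = 656809 seconds
In hours: 656809 / 3600 ≈ 182.4
In days: 656809 / 86400 ≈ 7.60


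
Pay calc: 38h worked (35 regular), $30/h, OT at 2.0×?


$1230.00

Regular: 35h × $30 = $1050.00
Overtime: 38 - 35 = 3h
OT pay: 3h × $30 × 2.0 = $180.00
Total = $1050.00 + $180.00 = $1230.00


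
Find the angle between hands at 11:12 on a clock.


Hour hand = 11×30 + 12×0.5 = 336.0°
Minute hand = 12×6 = 72°
Difference = |336.0 - 72| = 264.0°
Since > 180°: 360 - 264.0 = 96.0°

96.0°


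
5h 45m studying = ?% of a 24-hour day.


Time: 345 minutes
Day: 1440 minutes
Percentage = (345/1440) × 100 ≈ 24.0%

24.0%


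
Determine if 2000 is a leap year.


Rules: divisible by 4 AND (not by 100 OR by 400)
2000 ÷ 4 = 500 exactly → divisible by 4
2000 ÷ 100 = 20 exactly → divisible by 100
2000 ÷ 400 = 5 exactly → divisible by 400
Divisible by 400 → leap year

Yes


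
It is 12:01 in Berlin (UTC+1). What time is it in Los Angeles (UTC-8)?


03:01

Time difference = UTC-8 - UTC+1 = -9 hours
New hour = (12 -9) mod 24
= 3 mod 24 = 3
Minutes unchanged → 03:01


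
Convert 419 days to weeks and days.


Weeks: 419 ÷ 7 = 59 remainder 6

59 weeks 6 days


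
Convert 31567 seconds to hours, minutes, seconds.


Hours: 31567 ÷ 3600 = 8 remainder 2767
Minutes: 2767 ÷ 60 = 46 remainder 7
Seconds: 7

8h 46m 7s


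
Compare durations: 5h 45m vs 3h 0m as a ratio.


23:12 (1.92)

Duration 1: 345 minutes
Duration 2: 180 minutes
Ratio = 345:180
GCD = 15
Simplified = 23:12
As a decimal: 23/12 ≈ 1.92


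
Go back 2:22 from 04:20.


Start: 260 minutes from midnight
Subtract: 142 minutes
Remaining: 260 - 142 = 118
Hours: 1, Minutes: 58

01:58


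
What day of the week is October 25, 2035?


Thursday

Zeller's congruence:
q=25, m=10, k=35, j=20
h = (25 + ⌊13×11/5⌋ + 35 + ⌊35/4⌋ + ⌊20/4⌋ - 2×20) mod 7
= (25 + 28 + 35 + 8 + 5 - 40) mod 7
= 61 mod 7 = 5
h=5 → Thursday


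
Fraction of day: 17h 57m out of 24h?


0.7479 (74.79%)

Total minutes: 17×60 + 57 = 1077
Day = 24×60 = 1440 minutes
Fraction = 1077/1440 ≈ 0.7479
As a percentage: 1077/1440 × 100 ≈ 74.79%


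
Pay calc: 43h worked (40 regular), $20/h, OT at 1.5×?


Regular: 40h × $20 = $800.00
Overtime: 43 - 40 = 3h
OT pay: 3h × $20 × 1.5 = $90.00
Total = $800.00 + $90.00 = $890.00

$890.00


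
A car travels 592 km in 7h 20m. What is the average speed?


80.7 km/h

Distance: 592 km
Time: 7h 20m = 440 min = 440/60 = 22/3 hours
Speed = 592 ÷ (22/3) = 592 × 3 / 22 = 1776/22 ≈ 80.7 km/h


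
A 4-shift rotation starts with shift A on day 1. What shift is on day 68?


Shift D

Shifts: A, B, C, D
Start: A (index 0)
Day 68: (0 + 68 - 1) mod 4
= 67 mod 4
= 3
Index 3 → shift D


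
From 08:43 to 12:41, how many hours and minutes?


3h 58m

End time in minutes: 12×60 + 41 = 761
Start time in minutes: 8×60 + 43 = 523
Difference = 761 - 523 = 238 minutes
= 3 hours 58 minutes


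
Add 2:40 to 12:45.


15:25

Start: 765 minutes from midnight
Add: 160 minutes
Total: 925 minutes
Hours: 925 ÷ 60 = 15 remainder 25


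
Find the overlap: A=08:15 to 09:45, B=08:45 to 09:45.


60 minutes

Meeting A: 495-585 (in minutes from midnight)
Meeting B: 525-585
Overlap start = max(495, 525) = 525
Overlap end = min(585, 585) = 585
Overlap = max(0, 585 - 525) = 60 min


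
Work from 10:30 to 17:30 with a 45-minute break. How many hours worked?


6h 15m (375 minutes)

Total time = (17×60+30) - (10×60+30)
= 1050 - 630 = 420 min
Minus break: 420 - 45 = 375 min
= 6h 15m


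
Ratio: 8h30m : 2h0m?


Duration 1: 510 minutes
Duration 2: 120 minutes
Ratio = 510:120
GCD = 30
Simplified = 17:4
As a decimal: 17/4 = 4.25

17:4 (4.25)


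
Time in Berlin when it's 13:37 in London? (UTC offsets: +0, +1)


14:37

Time difference = UTC+1 - UTC+0 = +1 hours
New hour = (13 + 1) mod 24
= 14 mod 24 = 14
Minutes unchanged → 14:37


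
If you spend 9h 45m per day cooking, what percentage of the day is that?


40.6%

Time: 585 minutes
Day: 1440 minutes
Percentage = (585/1440) × 100 ≈ 40.6%


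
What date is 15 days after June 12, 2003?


June 27, 2003

Start: June 12, 2003
Add 15 days
June 12 + 15 = June 27, 2003


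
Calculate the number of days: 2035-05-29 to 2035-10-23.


From May 29, 2035 to October 23, 2035
Rest of May 2035: 31 - 29 = 2
Full months: June 30, July 31, August 31, September 30
Days into October 2035: 23
Total = 2 + 30 + 31 + 31 + 30 + 23 = 147 days

147 days


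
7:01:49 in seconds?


Hours: 7 × 3600 = 25200
Minutes: 1 × 60 = 60
Seconds: 49
Total = 25200 + 60 + 49 = 25309

25309 seconds


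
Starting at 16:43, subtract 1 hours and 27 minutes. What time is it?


15:16

Start: 1003 minutes from midnight
Subtract: 87 minutes
Remaining: 1003 - 87 = 916
Hours: 15, Minutes: 16


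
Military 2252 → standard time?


10:52 PM

Hour: 22
22 - 12 = 10 → PM


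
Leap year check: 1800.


Rules: divisible by 4 AND (not by 100 OR by 400)
1800 ÷ 4 = 450 exactly → divisible by 4
1800 ÷ 100 = 18 exactly → divisible by 100
1800 ÷ 400 = 4 remainder 200 → not divisible by 400
Divisible by 100 but not by 400 → not a leap year

No


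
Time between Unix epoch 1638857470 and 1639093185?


Difference = 1639093185 - 1638857470 = 235715 seconds
In hours: 235715 / 3600 ≈ 65.5
In days: 235715 / 86400 ≈ 2.73

235715 seconds (65.5 hours / 2.73 days)


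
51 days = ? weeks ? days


7 weeks 2 days

Weeks: 51 ÷ 7 = 7 remainder 2


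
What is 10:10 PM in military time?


22:10

Input: 10:10 PM
PM: 10 + 12 = 22


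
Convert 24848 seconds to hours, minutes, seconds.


6h 54m 8s

Hours: 24848 ÷ 3600 = 6 remainder 3248
Minutes: 3248 ÷ 60 = 54 remainder 8
Seconds: 8


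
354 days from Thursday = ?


Monday

Start: Thursday (index 3)
(3 + 354) mod 7
= 357 mod 7
= 0
Index 0 → Monday


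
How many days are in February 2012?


29 days

Month: February (month 2)
February: 28 or 29 (leap year)
2012 leap year? Yes


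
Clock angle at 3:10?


35.0°

Hour hand = 3×30 + 10×0.5 = 95.0°
Minute hand = 10×6 = 60°
Difference = |95.0 - 60| = 35.0°


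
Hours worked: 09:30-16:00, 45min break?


5h 45m (345 minutes)

Total time = (16×60+0) - (9×60+30)
= 960 - 570 = 390 min
Minus break: 390 - 45 = 345 min
= 5h 45m


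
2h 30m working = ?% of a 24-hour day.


10.4%

Time: 150 minutes
Day: 1440 minutes
Percentage = (150/1440) × 100 ≈ 10.4%


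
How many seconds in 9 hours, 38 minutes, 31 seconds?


Hours: 9 × 3600 = 32400
Minutes: 38 × 60 = 2280
Seconds: 31
Total = 32400 + 2280 + 31 = 34711

34711 seconds


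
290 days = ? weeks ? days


Weeks: 290 ÷ 7 = 41 remainder 3

41 weeks 3 days


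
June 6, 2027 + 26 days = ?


July 2, 2027

Start: June 6, 2027
Add 26 days
June 6 → July 1: 30 - 6 + 1 = 25 days (26 - 25 = 1 left)
July 1 + 1 = July 2, 2027


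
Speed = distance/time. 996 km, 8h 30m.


Distance: 996 km
Time: 8h 30m = 510 min = 510/60 = 17/2 hours
Speed = 996 ÷ (17/2) = 996 × 2 / 17 = 1992/17 ≈ 117.2 km/h

117.2 km/h


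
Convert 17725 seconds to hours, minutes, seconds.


4h 55m 25s

Hours: 17725 ÷ 3600 = 4 remainder 3325
Minutes: 3325 ÷ 60 = 55 remainder 25
Seconds: 25


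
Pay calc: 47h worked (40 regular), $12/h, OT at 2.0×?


Regular: 40h × $12 = $480.00
Overtime: 47 - 40 = 7h
OT pay: 7h × $12 × 2.0 = $168.00
Total = $480.00 + $168.00 = $648.00

$648.00


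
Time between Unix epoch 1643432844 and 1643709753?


Difference = 1643709753 - 1643432844 = 276909 seconds
In hours: 276909 / 3600 ≈ 76.9
In days: 276909 / 86400 ≈ 3.20

276909 seconds (76.9 hours / 3.20 days)


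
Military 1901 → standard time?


Hour: 19
19 - 12 = 7 → PM

7:01 PM


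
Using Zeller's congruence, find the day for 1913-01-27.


Monday

Zeller's congruence:
q=27, m=13, k=12, j=19
h = (27 + ⌊13×14/5⌋ + 12 + ⌊12/4⌋ + ⌊19/4⌋ - 2×19) mod 7
= (27 + 36 + 12 + 3 + 4 - 38) mod 7
= 44 mod 7 = 2
h=2 → Monday


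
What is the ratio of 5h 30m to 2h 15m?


22:9 (2.44)

Duration 1: 330 minutes
Duration 2: 135 minutes
Ratio = 330:135
GCD = 15
Simplified = 22:9
As a decimal: 22/9 ≈ 2.44


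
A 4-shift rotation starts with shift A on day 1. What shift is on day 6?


Shift B

Shifts: A, B, C, D
Start: A (index 0)
Day 6: (0 + 6 - 1) mod 4
= 5 mod 4
= 1
Index 1 → shift B


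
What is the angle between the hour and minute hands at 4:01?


Hour hand = 4×30 + 1×0.5 = 120.5°
Minute hand = 1×6 = 6°
Difference = |120.5 - 6| = 114.5°

114.5°


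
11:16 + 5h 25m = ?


16:41

Start: 676 minutes from midnight
Add: 325 minutes
Total: 1001 minutes
Hours: 1001 ÷ 60 = 16 remainder 41


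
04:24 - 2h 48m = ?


Start: 264 minutes from midnight
Subtract: 168 minutes
Remaining: 264 - 168 = 96
Hours: 1, Minutes: 36

01:36


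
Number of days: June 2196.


Month: June (month 6)
June has 30 days

30 days


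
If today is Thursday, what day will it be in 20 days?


Wednesday

Start: Thursday (index 3)
(3 + 20) mod 7
= 23 mod 7
= 2
Index 2 → Wednesday


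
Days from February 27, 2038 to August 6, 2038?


From February 27, 2038 to August 6, 2038
Rest of February 2038: 28 - 27 = 1
Full months: March 31, April 30, May 31, June 30, July 31
Days into August 2038: 6
Total = 1 + 31 + 30 + 31 + 30 + 31 + 6 = 160 days

160 days


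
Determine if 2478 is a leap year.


No

Rules: divisible by 4 AND (not by 100 OR by 400)
2478 ÷ 4 = 619 remainder 2 → not divisible by 4
Not divisible by 4 → not a leap year


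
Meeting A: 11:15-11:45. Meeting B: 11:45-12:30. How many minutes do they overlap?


Meeting A: 675-705 (in minutes from midnight)
Meeting B: 705-750
Overlap start = max(675, 705) = 705
Overlap end = min(705, 750) = 705
Overlap = max(0, 705 - 705) = 0 min

0 minutes


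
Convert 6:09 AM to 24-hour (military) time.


06:09

Input: 6:09 AM
AM hour stays: 6


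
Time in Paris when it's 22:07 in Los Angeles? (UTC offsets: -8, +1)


Time difference = UTC+1 - UTC-8 = +9 hours
New hour = (22 + 9) mod 24
= 31 mod 24 = 7
Minutes unchanged → 07:07; 31 ≥ 24 → next day

07:07 (next day)


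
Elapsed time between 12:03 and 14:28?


2h 25m

End time in minutes: 14×60 + 28 = 868
Start time in minutes: 12×60 + 3 = 723
Difference = 868 - 723 = 145 minutes
= 2 hours 25 minutes


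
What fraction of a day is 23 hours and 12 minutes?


Total minutes: 23×60 + 12 = 1392
Day = 24×60 = 1440 minutes
Fraction = 1392/1440 ≈ 0.9667
As a percentage: 1392/1440 × 100 ≈ 96.67%

0.9667 (96.67%)


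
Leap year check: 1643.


No

Rules: divisible by 4 AND (not by 100 OR by 400)
1643 ÷ 4 = 410 remainder 3 → not divisible by 4
Not divisible by 4 → not a leap year


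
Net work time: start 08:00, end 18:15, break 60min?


9h 15m (555 minutes)

Total time = (18×60+15) - (8×60+0)
= 1095 - 480 = 615 min
Minus break: 615 - 60 = 555 min
= 9h 15m


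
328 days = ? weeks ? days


46 weeks 6 days

Weeks: 328 ÷ 7 = 46 remainder 6


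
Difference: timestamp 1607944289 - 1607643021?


Difference = 1607944289 - 1607643021 = 301268 seconds
In hours: 301268 / 3600 ≈ 83.7
In days: 301268 / 86400 ≈ 3.49

301268 seconds (83.7 hours / 3.49 days)


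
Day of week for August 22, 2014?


Friday

Zeller's congruence:
q=22, m=8, k=14, j=20
h = (22 + ⌊13×9/5⌋ + 14 + ⌊14/4⌋ + ⌊20/4⌋ - 2×20) mod 7
= (22 + 23 + 14 + 3 + 5 - 40) mod 7
= 27 mod 7 = 6
h=6 → Friday


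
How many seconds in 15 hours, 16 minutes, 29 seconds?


54989 seconds

Hours: 15 × 3600 = 54000
Minutes: 16 × 60 = 960
Seconds: 29
Total = 54000 + 960 + 29 = 54989


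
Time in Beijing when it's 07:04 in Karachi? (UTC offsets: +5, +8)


Time difference = UTC+8 - UTC+5 = +3 hours
New hour = (7 + 3) mod 24
= 10 mod 24 = 10
Minutes unchanged → 10:04

10:04


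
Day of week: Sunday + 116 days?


Start: Sunday (index 6)
(6 + 116) mod 7
= 122 mod 7
= 3
Index 3 → Thursday

Thursday


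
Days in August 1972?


Month: August (month 8)
August has 31 days

31 days


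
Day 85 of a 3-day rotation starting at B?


Shifts: A, B, C
Start: B (index 1)
Day 85: (1 + 85 - 1) mod 3
= 85 mod 3
= 1
Index 1 → shift B

Shift B


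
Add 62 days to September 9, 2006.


November 10, 2006

Start: September 9, 2006
Add 62 days
September 9 → October 1: 30 - 9 + 1 = 22 days (62 - 22 = 40 left)
October 1 → November 1: 31 - 1 + 1 = 31 days (40 - 31 = 9 left)
November 1 + 9 = November 10, 2006


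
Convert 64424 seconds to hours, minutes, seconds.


17h 53m 44s

Hours: 64424 ÷ 3600 = 17 remainder 3224
Minutes: 3224 ÷ 60 = 53 remainder 44
Seconds: 44


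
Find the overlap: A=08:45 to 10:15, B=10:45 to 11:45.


0 minutes

Meeting A: 525-615 (in minutes from midnight)
Meeting B: 645-705
Overlap start = max(525, 645) = 645
Overlap end = min(615, 705) = 615
Overlap = max(0, 615 - 645) = 0 min


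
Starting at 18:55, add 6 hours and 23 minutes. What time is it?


01:18 (next day)

Start: 1135 minutes from midnight
Add: 383 minutes
Total: 1518 minutes
Hours: 1518 ÷ 60 = 25 remainder 18
25 ≥ 24 → 25 - 24 = 1 (next day)


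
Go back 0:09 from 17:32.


Start: 1052 minutes from midnight
Subtract: 9 minutes
Remaining: 1052 - 9 = 1043
Hours: 17, Minutes: 23

17:23


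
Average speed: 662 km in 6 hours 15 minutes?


105.9 km/h

Distance: 662 km
Time: 6h 15m = 375 min = 375/60 = 25/4 hours
Speed = 662 ÷ (25/4) = 662 × 4 / 25 = 2648/25 ≈ 105.9 km/h


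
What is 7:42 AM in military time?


Input: 7:42 AM
AM hour stays: 7

07:42


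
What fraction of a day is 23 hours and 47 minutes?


Total minutes: 23×60 + 47 = 1427
Day = 24×60 = 1440 minutes
Fraction = 1427/1440 ≈ 0.9910
As a percentage: 1427/1440 × 100 ≈ 99.10%

0.9910 (99.10%)


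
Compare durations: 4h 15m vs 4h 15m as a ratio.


1:1 (1.00)

Duration 1: 255 minutes
Duration 2: 255 minutes
Ratio = 255:255
GCD = 255
Simplified = 1:1
As a decimal: 1/1 = 1.00


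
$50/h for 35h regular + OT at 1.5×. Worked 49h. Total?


$2800.00

Regular: 35h × $50 = $1750.00
Overtime: 49 - 35 = 14h
OT pay: 14h × $50 × 1.5 = $1050.00
Total = $1750.00 + $1050.00 = $2800.00


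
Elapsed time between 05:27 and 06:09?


End time in minutes: 6×60 + 9 = 369
Start time in minutes: 5×60 + 27 = 327
Difference = 369 - 327 = 42 minutes
= 0 hours 42 minutes

0h 42m


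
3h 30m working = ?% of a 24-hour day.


14.6%

Time: 210 minutes
Day: 1440 minutes
Percentage = (210/1440) × 100 ≈ 14.6%


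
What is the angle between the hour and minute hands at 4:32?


Hour hand = 4×30 + 32×0.5 = 136.0°
Minute hand = 32×6 = 192°
Difference = |136.0 - 192| = 56.0°

56.0°


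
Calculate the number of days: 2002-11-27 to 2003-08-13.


From November 27, 2002 to August 13, 2003
Rest of November 2002: 30 - 27 = 3
Full months: December 31, January 31, February 2003 28, March 31, April 30, May 31, June 30, July 31
Days into August 2003: 13
Total = 3 + 31 + 31 + 28 + 31 + 30 + 31 + 30 + 31 + 13 = 259 days

259 days


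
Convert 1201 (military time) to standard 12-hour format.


12:01 PM

Hour: 12
12 → 12 PM (noon)


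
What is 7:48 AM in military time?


07:48

Input: 7:48 AM
AM hour stays: 7


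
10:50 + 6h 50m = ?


17:40

Start: 650 minutes from midnight
Add: 410 minutes
Total: 1060 minutes
Hours: 1060 ÷ 60 = 17 remainder 40
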